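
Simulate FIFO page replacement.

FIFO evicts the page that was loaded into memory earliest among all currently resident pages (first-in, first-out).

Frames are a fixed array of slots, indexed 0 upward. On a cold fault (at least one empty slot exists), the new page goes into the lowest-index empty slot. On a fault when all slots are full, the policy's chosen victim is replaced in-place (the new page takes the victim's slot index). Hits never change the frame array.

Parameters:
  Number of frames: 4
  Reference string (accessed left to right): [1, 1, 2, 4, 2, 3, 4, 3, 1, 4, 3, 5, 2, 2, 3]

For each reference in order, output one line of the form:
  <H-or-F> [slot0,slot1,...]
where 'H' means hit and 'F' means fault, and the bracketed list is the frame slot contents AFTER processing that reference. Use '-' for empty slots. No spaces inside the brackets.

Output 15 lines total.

F [1,-,-,-]
H [1,-,-,-]
F [1,2,-,-]
F [1,2,4,-]
H [1,2,4,-]
F [1,2,4,3]
H [1,2,4,3]
H [1,2,4,3]
H [1,2,4,3]
H [1,2,4,3]
H [1,2,4,3]
F [5,2,4,3]
H [5,2,4,3]
H [5,2,4,3]
H [5,2,4,3]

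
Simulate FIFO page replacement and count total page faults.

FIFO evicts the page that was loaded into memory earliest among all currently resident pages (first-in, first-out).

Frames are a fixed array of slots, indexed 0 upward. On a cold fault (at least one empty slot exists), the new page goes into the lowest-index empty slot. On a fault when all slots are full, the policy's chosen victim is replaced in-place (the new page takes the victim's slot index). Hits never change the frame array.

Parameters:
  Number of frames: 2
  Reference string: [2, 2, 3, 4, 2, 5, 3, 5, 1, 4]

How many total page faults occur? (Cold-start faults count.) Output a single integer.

Answer: 8

Derivation:
Step 0: ref 2 → FAULT, frames=[2,-]
Step 1: ref 2 → HIT, frames=[2,-]
Step 2: ref 3 → FAULT, frames=[2,3]
Step 3: ref 4 → FAULT (evict 2), frames=[4,3]
Step 4: ref 2 → FAULT (evict 3), frames=[4,2]
Step 5: ref 5 → FAULT (evict 4), frames=[5,2]
Step 6: ref 3 → FAULT (evict 2), frames=[5,3]
Step 7: ref 5 → HIT, frames=[5,3]
Step 8: ref 1 → FAULT (evict 5), frames=[1,3]
Step 9: ref 4 → FAULT (evict 3), frames=[1,4]
Total faults: 8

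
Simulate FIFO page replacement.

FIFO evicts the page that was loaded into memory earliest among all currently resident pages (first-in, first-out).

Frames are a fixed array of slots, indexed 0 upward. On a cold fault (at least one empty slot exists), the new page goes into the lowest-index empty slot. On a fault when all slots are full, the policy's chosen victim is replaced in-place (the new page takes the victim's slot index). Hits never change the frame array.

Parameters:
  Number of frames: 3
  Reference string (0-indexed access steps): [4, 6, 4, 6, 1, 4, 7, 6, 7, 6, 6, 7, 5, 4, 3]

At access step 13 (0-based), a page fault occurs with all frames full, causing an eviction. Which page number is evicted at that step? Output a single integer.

Step 0: ref 4 -> FAULT, frames=[4,-,-]
Step 1: ref 6 -> FAULT, frames=[4,6,-]
Step 2: ref 4 -> HIT, frames=[4,6,-]
Step 3: ref 6 -> HIT, frames=[4,6,-]
Step 4: ref 1 -> FAULT, frames=[4,6,1]
Step 5: ref 4 -> HIT, frames=[4,6,1]
Step 6: ref 7 -> FAULT, evict 4, frames=[7,6,1]
Step 7: ref 6 -> HIT, frames=[7,6,1]
Step 8: ref 7 -> HIT, frames=[7,6,1]
Step 9: ref 6 -> HIT, frames=[7,6,1]
Step 10: ref 6 -> HIT, frames=[7,6,1]
Step 11: ref 7 -> HIT, frames=[7,6,1]
Step 12: ref 5 -> FAULT, evict 6, frames=[7,5,1]
Step 13: ref 4 -> FAULT, evict 1, frames=[7,5,4]
At step 13: evicted page 1

Answer: 1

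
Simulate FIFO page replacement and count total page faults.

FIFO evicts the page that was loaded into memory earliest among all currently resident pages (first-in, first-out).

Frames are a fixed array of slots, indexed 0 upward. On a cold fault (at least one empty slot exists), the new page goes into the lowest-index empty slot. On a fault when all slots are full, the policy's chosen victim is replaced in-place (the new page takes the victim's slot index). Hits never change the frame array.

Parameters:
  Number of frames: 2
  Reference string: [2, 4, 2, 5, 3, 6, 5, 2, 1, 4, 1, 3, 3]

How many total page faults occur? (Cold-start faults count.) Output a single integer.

Step 0: ref 2 → FAULT, frames=[2,-]
Step 1: ref 4 → FAULT, frames=[2,4]
Step 2: ref 2 → HIT, frames=[2,4]
Step 3: ref 5 → FAULT (evict 2), frames=[5,4]
Step 4: ref 3 → FAULT (evict 4), frames=[5,3]
Step 5: ref 6 → FAULT (evict 5), frames=[6,3]
Step 6: ref 5 → FAULT (evict 3), frames=[6,5]
Step 7: ref 2 → FAULT (evict 6), frames=[2,5]
Step 8: ref 1 → FAULT (evict 5), frames=[2,1]
Step 9: ref 4 → FAULT (evict 2), frames=[4,1]
Step 10: ref 1 → HIT, frames=[4,1]
Step 11: ref 3 → FAULT (evict 1), frames=[4,3]
Step 12: ref 3 → HIT, frames=[4,3]
Total faults: 10

Answer: 10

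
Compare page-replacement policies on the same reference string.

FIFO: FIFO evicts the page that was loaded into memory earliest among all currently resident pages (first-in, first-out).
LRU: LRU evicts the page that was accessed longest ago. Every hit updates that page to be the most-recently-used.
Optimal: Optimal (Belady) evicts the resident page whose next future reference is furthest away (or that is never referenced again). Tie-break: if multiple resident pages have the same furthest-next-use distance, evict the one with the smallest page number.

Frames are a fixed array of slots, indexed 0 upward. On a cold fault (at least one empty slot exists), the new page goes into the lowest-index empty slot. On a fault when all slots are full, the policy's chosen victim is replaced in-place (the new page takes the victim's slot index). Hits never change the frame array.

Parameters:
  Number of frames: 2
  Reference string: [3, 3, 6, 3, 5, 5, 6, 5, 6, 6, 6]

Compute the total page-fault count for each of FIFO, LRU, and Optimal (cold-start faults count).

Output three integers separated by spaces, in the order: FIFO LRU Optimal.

--- FIFO ---
  step 0: ref 3 -> FAULT, frames=[3,-] (faults so far: 1)
  step 1: ref 3 -> HIT, frames=[3,-] (faults so far: 1)
  step 2: ref 6 -> FAULT, frames=[3,6] (faults so far: 2)
  step 3: ref 3 -> HIT, frames=[3,6] (faults so far: 2)
  step 4: ref 5 -> FAULT, evict 3, frames=[5,6] (faults so far: 3)
  step 5: ref 5 -> HIT, frames=[5,6] (faults so far: 3)
  step 6: ref 6 -> HIT, frames=[5,6] (faults so far: 3)
  step 7: ref 5 -> HIT, frames=[5,6] (faults so far: 3)
  step 8: ref 6 -> HIT, frames=[5,6] (faults so far: 3)
  step 9: ref 6 -> HIT, frames=[5,6] (faults so far: 3)
  step 10: ref 6 -> HIT, frames=[5,6] (faults so far: 3)
  FIFO total faults: 3
--- LRU ---
  step 0: ref 3 -> FAULT, frames=[3,-] (faults so far: 1)
  step 1: ref 3 -> HIT, frames=[3,-] (faults so far: 1)
  step 2: ref 6 -> FAULT, frames=[3,6] (faults so far: 2)
  step 3: ref 3 -> HIT, frames=[3,6] (faults so far: 2)
  step 4: ref 5 -> FAULT, evict 6, frames=[3,5] (faults so far: 3)
  step 5: ref 5 -> HIT, frames=[3,5] (faults so far: 3)
  step 6: ref 6 -> FAULT, evict 3, frames=[6,5] (faults so far: 4)
  step 7: ref 5 -> HIT, frames=[6,5] (faults so far: 4)
  step 8: ref 6 -> HIT, frames=[6,5] (faults so far: 4)
  step 9: ref 6 -> HIT, frames=[6,5] (faults so far: 4)
  step 10: ref 6 -> HIT, frames=[6,5] (faults so far: 4)
  LRU total faults: 4
--- Optimal ---
  step 0: ref 3 -> FAULT, frames=[3,-] (faults so far: 1)
  step 1: ref 3 -> HIT, frames=[3,-] (faults so far: 1)
  step 2: ref 6 -> FAULT, frames=[3,6] (faults so far: 2)
  step 3: ref 3 -> HIT, frames=[3,6] (faults so far: 2)
  step 4: ref 5 -> FAULT, evict 3, frames=[5,6] (faults so far: 3)
  step 5: ref 5 -> HIT, frames=[5,6] (faults so far: 3)
  step 6: ref 6 -> HIT, frames=[5,6] (faults so far: 3)
  step 7: ref 5 -> HIT, frames=[5,6] (faults so far: 3)
  step 8: ref 6 -> HIT, frames=[5,6] (faults so far: 3)
  step 9: ref 6 -> HIT, frames=[5,6] (faults so far: 3)
  step 10: ref 6 -> HIT, frames=[5,6] (faults so far: 3)
  Optimal total faults: 3

Answer: 3 4 3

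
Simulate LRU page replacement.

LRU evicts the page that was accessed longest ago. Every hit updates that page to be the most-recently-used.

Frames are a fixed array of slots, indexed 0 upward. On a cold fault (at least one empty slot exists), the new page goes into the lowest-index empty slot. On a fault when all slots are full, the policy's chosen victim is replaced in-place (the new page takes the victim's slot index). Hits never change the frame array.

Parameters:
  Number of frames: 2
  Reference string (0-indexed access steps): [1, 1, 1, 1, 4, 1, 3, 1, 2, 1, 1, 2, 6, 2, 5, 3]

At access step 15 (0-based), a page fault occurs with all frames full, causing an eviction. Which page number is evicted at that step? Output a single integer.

Step 0: ref 1 -> FAULT, frames=[1,-]
Step 1: ref 1 -> HIT, frames=[1,-]
Step 2: ref 1 -> HIT, frames=[1,-]
Step 3: ref 1 -> HIT, frames=[1,-]
Step 4: ref 4 -> FAULT, frames=[1,4]
Step 5: ref 1 -> HIT, frames=[1,4]
Step 6: ref 3 -> FAULT, evict 4, frames=[1,3]
Step 7: ref 1 -> HIT, frames=[1,3]
Step 8: ref 2 -> FAULT, evict 3, frames=[1,2]
Step 9: ref 1 -> HIT, frames=[1,2]
Step 10: ref 1 -> HIT, frames=[1,2]
Step 11: ref 2 -> HIT, frames=[1,2]
Step 12: ref 6 -> FAULT, evict 1, frames=[6,2]
Step 13: ref 2 -> HIT, frames=[6,2]
Step 14: ref 5 -> FAULT, evict 6, frames=[5,2]
Step 15: ref 3 -> FAULT, evict 2, frames=[5,3]
At step 15: evicted page 2

Answer: 2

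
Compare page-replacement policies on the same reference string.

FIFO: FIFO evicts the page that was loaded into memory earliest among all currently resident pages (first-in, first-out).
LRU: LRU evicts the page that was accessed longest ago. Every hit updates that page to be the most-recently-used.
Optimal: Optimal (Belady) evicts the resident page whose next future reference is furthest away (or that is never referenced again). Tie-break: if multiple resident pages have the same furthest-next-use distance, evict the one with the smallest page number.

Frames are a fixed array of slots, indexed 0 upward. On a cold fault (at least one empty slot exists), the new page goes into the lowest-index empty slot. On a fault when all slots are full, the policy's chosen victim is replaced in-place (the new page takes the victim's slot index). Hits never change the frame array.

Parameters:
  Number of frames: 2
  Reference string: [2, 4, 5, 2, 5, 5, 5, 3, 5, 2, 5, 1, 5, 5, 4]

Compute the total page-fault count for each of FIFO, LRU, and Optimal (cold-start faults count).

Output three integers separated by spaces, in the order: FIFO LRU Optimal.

Answer: 10 8 7

Derivation:
--- FIFO ---
  step 0: ref 2 -> FAULT, frames=[2,-] (faults so far: 1)
  step 1: ref 4 -> FAULT, frames=[2,4] (faults so far: 2)
  step 2: ref 5 -> FAULT, evict 2, frames=[5,4] (faults so far: 3)
  step 3: ref 2 -> FAULT, evict 4, frames=[5,2] (faults so far: 4)
  step 4: ref 5 -> HIT, frames=[5,2] (faults so far: 4)
  step 5: ref 5 -> HIT, frames=[5,2] (faults so far: 4)
  step 6: ref 5 -> HIT, frames=[5,2] (faults so far: 4)
  step 7: ref 3 -> FAULT, evict 5, frames=[3,2] (faults so far: 5)
  step 8: ref 5 -> FAULT, evict 2, frames=[3,5] (faults so far: 6)
  step 9: ref 2 -> FAULT, evict 3, frames=[2,5] (faults so far: 7)
  step 10: ref 5 -> HIT, frames=[2,5] (faults so far: 7)
  step 11: ref 1 -> FAULT, evict 5, frames=[2,1] (faults so far: 8)
  step 12: ref 5 -> FAULT, evict 2, frames=[5,1] (faults so far: 9)
  step 13: ref 5 -> HIT, frames=[5,1] (faults so far: 9)
  step 14: ref 4 -> FAULT, evict 1, frames=[5,4] (faults so far: 10)
  FIFO total faults: 10
--- LRU ---
  step 0: ref 2 -> FAULT, frames=[2,-] (faults so far: 1)
  step 1: ref 4 -> FAULT, frames=[2,4] (faults so far: 2)
  step 2: ref 5 -> FAULT, evict 2, frames=[5,4] (faults so far: 3)
  step 3: ref 2 -> FAULT, evict 4, frames=[5,2] (faults so far: 4)
  step 4: ref 5 -> HIT, frames=[5,2] (faults so far: 4)
  step 5: ref 5 -> HIT, frames=[5,2] (faults so far: 4)
  step 6: ref 5 -> HIT, frames=[5,2] (faults so far: 4)
  step 7: ref 3 -> FAULT, evict 2, frames=[5,3] (faults so far: 5)
  step 8: ref 5 -> HIT, frames=[5,3] (faults so far: 5)
  step 9: ref 2 -> FAULT, evict 3, frames=[5,2] (faults so far: 6)
  step 10: ref 5 -> HIT, frames=[5,2] (faults so far: 6)
  step 11: ref 1 -> FAULT, evict 2, frames=[5,1] (faults so far: 7)
  step 12: ref 5 -> HIT, frames=[5,1] (faults so far: 7)
  step 13: ref 5 -> HIT, frames=[5,1] (faults so far: 7)
  step 14: ref 4 -> FAULT, evict 1, frames=[5,4] (faults so far: 8)
  LRU total faults: 8
--- Optimal ---
  step 0: ref 2 -> FAULT, frames=[2,-] (faults so far: 1)
  step 1: ref 4 -> FAULT, frames=[2,4] (faults so far: 2)
  step 2: ref 5 -> FAULT, evict 4, frames=[2,5] (faults so far: 3)
  step 3: ref 2 -> HIT, frames=[2,5] (faults so far: 3)
  step 4: ref 5 -> HIT, frames=[2,5] (faults so far: 3)
  step 5: ref 5 -> HIT, frames=[2,5] (faults so far: 3)
  step 6: ref 5 -> HIT, frames=[2,5] (faults so far: 3)
  step 7: ref 3 -> FAULT, evict 2, frames=[3,5] (faults so far: 4)
  step 8: ref 5 -> HIT, frames=[3,5] (faults so far: 4)
  step 9: ref 2 -> FAULT, evict 3, frames=[2,5] (faults so far: 5)
  step 10: ref 5 -> HIT, frames=[2,5] (faults so far: 5)
  step 11: ref 1 -> FAULT, evict 2, frames=[1,5] (faults so far: 6)
  step 12: ref 5 -> HIT, frames=[1,5] (faults so far: 6)
  step 13: ref 5 -> HIT, frames=[1,5] (faults so far: 6)
  step 14: ref 4 -> FAULT, evict 1, frames=[4,5] (faults so far: 7)
  Optimal total faults: 7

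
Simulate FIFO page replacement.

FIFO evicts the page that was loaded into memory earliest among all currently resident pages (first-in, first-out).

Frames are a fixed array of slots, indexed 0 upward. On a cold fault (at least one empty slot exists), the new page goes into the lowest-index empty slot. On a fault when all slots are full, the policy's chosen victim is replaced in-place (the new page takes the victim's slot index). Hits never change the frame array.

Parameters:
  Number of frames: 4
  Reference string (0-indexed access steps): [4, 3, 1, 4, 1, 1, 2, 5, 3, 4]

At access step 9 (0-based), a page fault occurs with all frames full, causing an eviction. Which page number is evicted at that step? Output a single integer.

Answer: 3

Derivation:
Step 0: ref 4 -> FAULT, frames=[4,-,-,-]
Step 1: ref 3 -> FAULT, frames=[4,3,-,-]
Step 2: ref 1 -> FAULT, frames=[4,3,1,-]
Step 3: ref 4 -> HIT, frames=[4,3,1,-]
Step 4: ref 1 -> HIT, frames=[4,3,1,-]
Step 5: ref 1 -> HIT, frames=[4,3,1,-]
Step 6: ref 2 -> FAULT, frames=[4,3,1,2]
Step 7: ref 5 -> FAULT, evict 4, frames=[5,3,1,2]
Step 8: ref 3 -> HIT, frames=[5,3,1,2]
Step 9: ref 4 -> FAULT, evict 3, frames=[5,4,1,2]
At step 9: evicted page 3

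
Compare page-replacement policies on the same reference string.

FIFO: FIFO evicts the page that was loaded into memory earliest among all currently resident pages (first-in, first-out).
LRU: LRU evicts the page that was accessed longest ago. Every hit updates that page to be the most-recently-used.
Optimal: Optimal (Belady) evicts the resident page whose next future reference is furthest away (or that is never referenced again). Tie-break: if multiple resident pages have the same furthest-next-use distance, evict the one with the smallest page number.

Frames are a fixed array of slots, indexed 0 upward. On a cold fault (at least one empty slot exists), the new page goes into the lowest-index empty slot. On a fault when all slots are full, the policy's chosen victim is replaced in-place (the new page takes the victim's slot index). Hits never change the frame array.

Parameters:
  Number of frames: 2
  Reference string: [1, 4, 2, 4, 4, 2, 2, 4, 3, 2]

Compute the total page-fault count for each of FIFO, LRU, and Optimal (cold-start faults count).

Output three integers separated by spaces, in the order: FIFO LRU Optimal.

--- FIFO ---
  step 0: ref 1 -> FAULT, frames=[1,-] (faults so far: 1)
  step 1: ref 4 -> FAULT, frames=[1,4] (faults so far: 2)
  step 2: ref 2 -> FAULT, evict 1, frames=[2,4] (faults so far: 3)
  step 3: ref 4 -> HIT, frames=[2,4] (faults so far: 3)
  step 4: ref 4 -> HIT, frames=[2,4] (faults so far: 3)
  step 5: ref 2 -> HIT, frames=[2,4] (faults so far: 3)
  step 6: ref 2 -> HIT, frames=[2,4] (faults so far: 3)
  step 7: ref 4 -> HIT, frames=[2,4] (faults so far: 3)
  step 8: ref 3 -> FAULT, evict 4, frames=[2,3] (faults so far: 4)
  step 9: ref 2 -> HIT, frames=[2,3] (faults so far: 4)
  FIFO total faults: 4
--- LRU ---
  step 0: ref 1 -> FAULT, frames=[1,-] (faults so far: 1)
  step 1: ref 4 -> FAULT, frames=[1,4] (faults so far: 2)
  step 2: ref 2 -> FAULT, evict 1, frames=[2,4] (faults so far: 3)
  step 3: ref 4 -> HIT, frames=[2,4] (faults so far: 3)
  step 4: ref 4 -> HIT, frames=[2,4] (faults so far: 3)
  step 5: ref 2 -> HIT, frames=[2,4] (faults so far: 3)
  step 6: ref 2 -> HIT, frames=[2,4] (faults so far: 3)
  step 7: ref 4 -> HIT, frames=[2,4] (faults so far: 3)
  step 8: ref 3 -> FAULT, evict 2, frames=[3,4] (faults so far: 4)
  step 9: ref 2 -> FAULT, evict 4, frames=[3,2] (faults so far: 5)
  LRU total faults: 5
--- Optimal ---
  step 0: ref 1 -> FAULT, frames=[1,-] (faults so far: 1)
  step 1: ref 4 -> FAULT, frames=[1,4] (faults so far: 2)
  step 2: ref 2 -> FAULT, evict 1, frames=[2,4] (faults so far: 3)
  step 3: ref 4 -> HIT, frames=[2,4] (faults so far: 3)
  step 4: ref 4 -> HIT, frames=[2,4] (faults so far: 3)
  step 5: ref 2 -> HIT, frames=[2,4] (faults so far: 3)
  step 6: ref 2 -> HIT, frames=[2,4] (faults so far: 3)
  step 7: ref 4 -> HIT, frames=[2,4] (faults so far: 3)
  step 8: ref 3 -> FAULT, evict 4, frames=[2,3] (faults so far: 4)
  step 9: ref 2 -> HIT, frames=[2,3] (faults so far: 4)
  Optimal total faults: 4

Answer: 4 5 4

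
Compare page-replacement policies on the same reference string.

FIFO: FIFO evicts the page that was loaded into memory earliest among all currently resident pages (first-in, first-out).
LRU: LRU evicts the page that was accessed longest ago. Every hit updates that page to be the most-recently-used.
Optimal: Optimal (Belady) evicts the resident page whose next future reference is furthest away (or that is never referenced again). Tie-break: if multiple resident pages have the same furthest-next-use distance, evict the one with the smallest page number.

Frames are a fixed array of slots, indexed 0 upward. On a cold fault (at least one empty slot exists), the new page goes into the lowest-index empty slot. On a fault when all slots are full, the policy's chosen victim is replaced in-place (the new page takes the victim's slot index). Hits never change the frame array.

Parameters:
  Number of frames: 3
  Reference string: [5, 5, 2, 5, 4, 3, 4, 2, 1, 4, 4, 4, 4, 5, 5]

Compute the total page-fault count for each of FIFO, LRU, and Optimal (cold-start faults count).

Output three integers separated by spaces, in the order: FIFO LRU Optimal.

Answer: 6 7 6

Derivation:
--- FIFO ---
  step 0: ref 5 -> FAULT, frames=[5,-,-] (faults so far: 1)
  step 1: ref 5 -> HIT, frames=[5,-,-] (faults so far: 1)
  step 2: ref 2 -> FAULT, frames=[5,2,-] (faults so far: 2)
  step 3: ref 5 -> HIT, frames=[5,2,-] (faults so far: 2)
  step 4: ref 4 -> FAULT, frames=[5,2,4] (faults so far: 3)
  step 5: ref 3 -> FAULT, evict 5, frames=[3,2,4] (faults so far: 4)
  step 6: ref 4 -> HIT, frames=[3,2,4] (faults so far: 4)
  step 7: ref 2 -> HIT, frames=[3,2,4] (faults so far: 4)
  step 8: ref 1 -> FAULT, evict 2, frames=[3,1,4] (faults so far: 5)
  step 9: ref 4 -> HIT, frames=[3,1,4] (faults so far: 5)
  step 10: ref 4 -> HIT, frames=[3,1,4] (faults so far: 5)
  step 11: ref 4 -> HIT, frames=[3,1,4] (faults so far: 5)
  step 12: ref 4 -> HIT, frames=[3,1,4] (faults so far: 5)
  step 13: ref 5 -> FAULT, evict 4, frames=[3,1,5] (faults so far: 6)
  step 14: ref 5 -> HIT, frames=[3,1,5] (faults so far: 6)
  FIFO total faults: 6
--- LRU ---
  step 0: ref 5 -> FAULT, frames=[5,-,-] (faults so far: 1)
  step 1: ref 5 -> HIT, frames=[5,-,-] (faults so far: 1)
  step 2: ref 2 -> FAULT, frames=[5,2,-] (faults so far: 2)
  step 3: ref 5 -> HIT, frames=[5,2,-] (faults so far: 2)
  step 4: ref 4 -> FAULT, frames=[5,2,4] (faults so far: 3)
  step 5: ref 3 -> FAULT, evict 2, frames=[5,3,4] (faults so far: 4)
  step 6: ref 4 -> HIT, frames=[5,3,4] (faults so far: 4)
  step 7: ref 2 -> FAULT, evict 5, frames=[2,3,4] (faults so far: 5)
  step 8: ref 1 -> FAULT, evict 3, frames=[2,1,4] (faults so far: 6)
  step 9: ref 4 -> HIT, frames=[2,1,4] (faults so far: 6)
  step 10: ref 4 -> HIT, frames=[2,1,4] (faults so far: 6)
  step 11: ref 4 -> HIT, frames=[2,1,4] (faults so far: 6)
  step 12: ref 4 -> HIT, frames=[2,1,4] (faults so far: 6)
  step 13: ref 5 -> FAULT, evict 2, frames=[5,1,4] (faults so far: 7)
  step 14: ref 5 -> HIT, frames=[5,1,4] (faults so far: 7)
  LRU total faults: 7
--- Optimal ---
  step 0: ref 5 -> FAULT, frames=[5,-,-] (faults so far: 1)
  step 1: ref 5 -> HIT, frames=[5,-,-] (faults so far: 1)
  step 2: ref 2 -> FAULT, frames=[5,2,-] (faults so far: 2)
  step 3: ref 5 -> HIT, frames=[5,2,-] (faults so far: 2)
  step 4: ref 4 -> FAULT, frames=[5,2,4] (faults so far: 3)
  step 5: ref 3 -> FAULT, evict 5, frames=[3,2,4] (faults so far: 4)
  step 6: ref 4 -> HIT, frames=[3,2,4] (faults so far: 4)
  step 7: ref 2 -> HIT, frames=[3,2,4] (faults so far: 4)
  step 8: ref 1 -> FAULT, evict 2, frames=[3,1,4] (faults so far: 5)
  step 9: ref 4 -> HIT, frames=[3,1,4] (faults so far: 5)
  step 10: ref 4 -> HIT, frames=[3,1,4] (faults so far: 5)
  step 11: ref 4 -> HIT, frames=[3,1,4] (faults so far: 5)
  step 12: ref 4 -> HIT, frames=[3,1,4] (faults so far: 5)
  step 13: ref 5 -> FAULT, evict 1, frames=[3,5,4] (faults so far: 6)
  step 14: ref 5 -> HIT, frames=[3,5,4] (faults so far: 6)
  Optimal total faults: 6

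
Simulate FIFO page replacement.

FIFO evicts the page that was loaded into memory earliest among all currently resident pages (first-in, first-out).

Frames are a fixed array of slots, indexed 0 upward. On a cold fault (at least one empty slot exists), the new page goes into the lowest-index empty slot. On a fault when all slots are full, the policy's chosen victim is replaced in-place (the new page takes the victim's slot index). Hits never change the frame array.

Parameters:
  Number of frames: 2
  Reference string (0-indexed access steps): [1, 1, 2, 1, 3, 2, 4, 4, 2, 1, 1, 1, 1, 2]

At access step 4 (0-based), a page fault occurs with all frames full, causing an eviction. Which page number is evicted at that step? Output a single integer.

Step 0: ref 1 -> FAULT, frames=[1,-]
Step 1: ref 1 -> HIT, frames=[1,-]
Step 2: ref 2 -> FAULT, frames=[1,2]
Step 3: ref 1 -> HIT, frames=[1,2]
Step 4: ref 3 -> FAULT, evict 1, frames=[3,2]
At step 4: evicted page 1

Answer: 1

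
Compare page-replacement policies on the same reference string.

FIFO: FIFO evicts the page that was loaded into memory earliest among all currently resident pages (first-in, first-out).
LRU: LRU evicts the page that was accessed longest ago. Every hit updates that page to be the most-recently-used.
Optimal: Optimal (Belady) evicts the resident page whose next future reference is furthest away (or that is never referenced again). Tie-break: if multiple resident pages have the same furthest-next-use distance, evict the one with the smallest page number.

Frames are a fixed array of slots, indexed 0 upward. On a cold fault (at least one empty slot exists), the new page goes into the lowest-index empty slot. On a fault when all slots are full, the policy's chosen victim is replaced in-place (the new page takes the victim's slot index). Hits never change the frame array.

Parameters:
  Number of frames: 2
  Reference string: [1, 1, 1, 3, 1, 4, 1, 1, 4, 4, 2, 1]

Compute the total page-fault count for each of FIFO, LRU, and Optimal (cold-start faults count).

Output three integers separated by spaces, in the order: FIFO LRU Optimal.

--- FIFO ---
  step 0: ref 1 -> FAULT, frames=[1,-] (faults so far: 1)
  step 1: ref 1 -> HIT, frames=[1,-] (faults so far: 1)
  step 2: ref 1 -> HIT, frames=[1,-] (faults so far: 1)
  step 3: ref 3 -> FAULT, frames=[1,3] (faults so far: 2)
  step 4: ref 1 -> HIT, frames=[1,3] (faults so far: 2)
  step 5: ref 4 -> FAULT, evict 1, frames=[4,3] (faults so far: 3)
  step 6: ref 1 -> FAULT, evict 3, frames=[4,1] (faults so far: 4)
  step 7: ref 1 -> HIT, frames=[4,1] (faults so far: 4)
  step 8: ref 4 -> HIT, frames=[4,1] (faults so far: 4)
  step 9: ref 4 -> HIT, frames=[4,1] (faults so far: 4)
  step 10: ref 2 -> FAULT, evict 4, frames=[2,1] (faults so far: 5)
  step 11: ref 1 -> HIT, frames=[2,1] (faults so far: 5)
  FIFO total faults: 5
--- LRU ---
  step 0: ref 1 -> FAULT, frames=[1,-] (faults so far: 1)
  step 1: ref 1 -> HIT, frames=[1,-] (faults so far: 1)
  step 2: ref 1 -> HIT, frames=[1,-] (faults so far: 1)
  step 3: ref 3 -> FAULT, frames=[1,3] (faults so far: 2)
  step 4: ref 1 -> HIT, frames=[1,3] (faults so far: 2)
  step 5: ref 4 -> FAULT, evict 3, frames=[1,4] (faults so far: 3)
  step 6: ref 1 -> HIT, frames=[1,4] (faults so far: 3)
  step 7: ref 1 -> HIT, frames=[1,4] (faults so far: 3)
  step 8: ref 4 -> HIT, frames=[1,4] (faults so far: 3)
  step 9: ref 4 -> HIT, frames=[1,4] (faults so far: 3)
  step 10: ref 2 -> FAULT, evict 1, frames=[2,4] (faults so far: 4)
  step 11: ref 1 -> FAULT, evict 4, frames=[2,1] (faults so far: 5)
  LRU total faults: 5
--- Optimal ---
  step 0: ref 1 -> FAULT, frames=[1,-] (faults so far: 1)
  step 1: ref 1 -> HIT, frames=[1,-] (faults so far: 1)
  step 2: ref 1 -> HIT, frames=[1,-] (faults so far: 1)
  step 3: ref 3 -> FAULT, frames=[1,3] (faults so far: 2)
  step 4: ref 1 -> HIT, frames=[1,3] (faults so far: 2)
  step 5: ref 4 -> FAULT, evict 3, frames=[1,4] (faults so far: 3)
  step 6: ref 1 -> HIT, frames=[1,4] (faults so far: 3)
  step 7: ref 1 -> HIT, frames=[1,4] (faults so far: 3)
  step 8: ref 4 -> HIT, frames=[1,4] (faults so far: 3)
  step 9: ref 4 -> HIT, frames=[1,4] (faults so far: 3)
  step 10: ref 2 -> FAULT, evict 4, frames=[1,2] (faults so far: 4)
  step 11: ref 1 -> HIT, frames=[1,2] (faults so far: 4)
  Optimal total faults: 4

Answer: 5 5 4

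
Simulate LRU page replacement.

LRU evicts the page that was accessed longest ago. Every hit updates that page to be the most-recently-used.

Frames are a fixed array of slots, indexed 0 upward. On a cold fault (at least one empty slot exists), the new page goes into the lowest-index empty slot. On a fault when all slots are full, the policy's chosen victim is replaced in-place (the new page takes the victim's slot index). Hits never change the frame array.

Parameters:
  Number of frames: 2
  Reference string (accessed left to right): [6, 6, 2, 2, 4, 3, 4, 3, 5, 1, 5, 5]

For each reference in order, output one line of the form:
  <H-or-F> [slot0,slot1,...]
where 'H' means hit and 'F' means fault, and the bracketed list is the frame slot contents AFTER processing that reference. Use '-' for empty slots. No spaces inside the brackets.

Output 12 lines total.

F [6,-]
H [6,-]
F [6,2]
H [6,2]
F [4,2]
F [4,3]
H [4,3]
H [4,3]
F [5,3]
F [5,1]
H [5,1]
H [5,1]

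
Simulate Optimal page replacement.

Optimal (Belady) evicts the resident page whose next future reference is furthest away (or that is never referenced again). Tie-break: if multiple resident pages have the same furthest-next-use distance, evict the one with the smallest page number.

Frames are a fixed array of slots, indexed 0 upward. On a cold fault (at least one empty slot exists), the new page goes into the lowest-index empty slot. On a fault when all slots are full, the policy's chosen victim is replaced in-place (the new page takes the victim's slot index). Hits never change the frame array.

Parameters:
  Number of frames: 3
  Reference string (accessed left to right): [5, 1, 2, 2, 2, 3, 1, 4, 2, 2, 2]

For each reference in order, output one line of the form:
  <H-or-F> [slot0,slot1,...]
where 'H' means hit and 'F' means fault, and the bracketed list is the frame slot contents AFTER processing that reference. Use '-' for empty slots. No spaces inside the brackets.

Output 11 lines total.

F [5,-,-]
F [5,1,-]
F [5,1,2]
H [5,1,2]
H [5,1,2]
F [3,1,2]
H [3,1,2]
F [3,4,2]
H [3,4,2]
H [3,4,2]
H [3,4,2]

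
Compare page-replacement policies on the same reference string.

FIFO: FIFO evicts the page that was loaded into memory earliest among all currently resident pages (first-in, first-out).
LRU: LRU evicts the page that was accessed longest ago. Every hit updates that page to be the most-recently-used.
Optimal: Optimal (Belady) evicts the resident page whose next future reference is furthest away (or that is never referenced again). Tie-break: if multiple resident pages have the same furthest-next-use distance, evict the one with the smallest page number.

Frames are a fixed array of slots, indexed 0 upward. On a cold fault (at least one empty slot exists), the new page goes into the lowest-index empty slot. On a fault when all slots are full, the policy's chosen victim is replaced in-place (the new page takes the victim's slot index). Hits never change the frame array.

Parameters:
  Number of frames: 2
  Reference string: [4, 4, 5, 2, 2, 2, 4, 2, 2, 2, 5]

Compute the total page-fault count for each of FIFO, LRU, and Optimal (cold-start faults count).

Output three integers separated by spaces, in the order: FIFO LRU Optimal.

--- FIFO ---
  step 0: ref 4 -> FAULT, frames=[4,-] (faults so far: 1)
  step 1: ref 4 -> HIT, frames=[4,-] (faults so far: 1)
  step 2: ref 5 -> FAULT, frames=[4,5] (faults so far: 2)
  step 3: ref 2 -> FAULT, evict 4, frames=[2,5] (faults so far: 3)
  step 4: ref 2 -> HIT, frames=[2,5] (faults so far: 3)
  step 5: ref 2 -> HIT, frames=[2,5] (faults so far: 3)
  step 6: ref 4 -> FAULT, evict 5, frames=[2,4] (faults so far: 4)
  step 7: ref 2 -> HIT, frames=[2,4] (faults so far: 4)
  step 8: ref 2 -> HIT, frames=[2,4] (faults so far: 4)
  step 9: ref 2 -> HIT, frames=[2,4] (faults so far: 4)
  step 10: ref 5 -> FAULT, evict 2, frames=[5,4] (faults so far: 5)
  FIFO total faults: 5
--- LRU ---
  step 0: ref 4 -> FAULT, frames=[4,-] (faults so far: 1)
  step 1: ref 4 -> HIT, frames=[4,-] (faults so far: 1)
  step 2: ref 5 -> FAULT, frames=[4,5] (faults so far: 2)
  step 3: ref 2 -> FAULT, evict 4, frames=[2,5] (faults so far: 3)
  step 4: ref 2 -> HIT, frames=[2,5] (faults so far: 3)
  step 5: ref 2 -> HIT, frames=[2,5] (faults so far: 3)
  step 6: ref 4 -> FAULT, evict 5, frames=[2,4] (faults so far: 4)
  step 7: ref 2 -> HIT, frames=[2,4] (faults so far: 4)
  step 8: ref 2 -> HIT, frames=[2,4] (faults so far: 4)
  step 9: ref 2 -> HIT, frames=[2,4] (faults so far: 4)
  step 10: ref 5 -> FAULT, evict 4, frames=[2,5] (faults so far: 5)
  LRU total faults: 5
--- Optimal ---
  step 0: ref 4 -> FAULT, frames=[4,-] (faults so far: 1)
  step 1: ref 4 -> HIT, frames=[4,-] (faults so far: 1)
  step 2: ref 5 -> FAULT, frames=[4,5] (faults so far: 2)
  step 3: ref 2 -> FAULT, evict 5, frames=[4,2] (faults so far: 3)
  step 4: ref 2 -> HIT, frames=[4,2] (faults so far: 3)
  step 5: ref 2 -> HIT, frames=[4,2] (faults so far: 3)
  step 6: ref 4 -> HIT, frames=[4,2] (faults so far: 3)
  step 7: ref 2 -> HIT, frames=[4,2] (faults so far: 3)
  step 8: ref 2 -> HIT, frames=[4,2] (faults so far: 3)
  step 9: ref 2 -> HIT, frames=[4,2] (faults so far: 3)
  step 10: ref 5 -> FAULT, evict 2, frames=[4,5] (faults so far: 4)
  Optimal total faults: 4

Answer: 5 5 4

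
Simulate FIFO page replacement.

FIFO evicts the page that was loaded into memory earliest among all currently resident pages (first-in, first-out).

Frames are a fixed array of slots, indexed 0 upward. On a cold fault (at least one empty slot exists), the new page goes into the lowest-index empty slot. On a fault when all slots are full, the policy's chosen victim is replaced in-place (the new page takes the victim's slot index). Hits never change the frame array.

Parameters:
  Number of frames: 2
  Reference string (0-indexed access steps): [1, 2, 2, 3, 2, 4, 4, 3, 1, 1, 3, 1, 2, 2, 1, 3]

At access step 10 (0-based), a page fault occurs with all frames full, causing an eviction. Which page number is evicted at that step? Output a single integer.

Answer: 4

Derivation:
Step 0: ref 1 -> FAULT, frames=[1,-]
Step 1: ref 2 -> FAULT, frames=[1,2]
Step 2: ref 2 -> HIT, frames=[1,2]
Step 3: ref 3 -> FAULT, evict 1, frames=[3,2]
Step 4: ref 2 -> HIT, frames=[3,2]
Step 5: ref 4 -> FAULT, evict 2, frames=[3,4]
Step 6: ref 4 -> HIT, frames=[3,4]
Step 7: ref 3 -> HIT, frames=[3,4]
Step 8: ref 1 -> FAULT, evict 3, frames=[1,4]
Step 9: ref 1 -> HIT, frames=[1,4]
Step 10: ref 3 -> FAULT, evict 4, frames=[1,3]
At step 10: evicted page 4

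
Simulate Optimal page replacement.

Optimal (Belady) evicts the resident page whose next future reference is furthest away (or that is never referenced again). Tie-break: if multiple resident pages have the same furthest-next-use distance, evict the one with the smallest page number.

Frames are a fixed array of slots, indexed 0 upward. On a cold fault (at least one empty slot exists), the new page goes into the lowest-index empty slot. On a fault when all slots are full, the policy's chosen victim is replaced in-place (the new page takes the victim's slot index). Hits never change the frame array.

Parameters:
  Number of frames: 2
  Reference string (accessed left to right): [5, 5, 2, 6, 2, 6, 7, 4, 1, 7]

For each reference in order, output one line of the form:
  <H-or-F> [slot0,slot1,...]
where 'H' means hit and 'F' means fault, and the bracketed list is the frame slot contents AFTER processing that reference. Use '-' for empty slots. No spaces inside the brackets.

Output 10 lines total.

F [5,-]
H [5,-]
F [5,2]
F [6,2]
H [6,2]
H [6,2]
F [6,7]
F [4,7]
F [1,7]
H [1,7]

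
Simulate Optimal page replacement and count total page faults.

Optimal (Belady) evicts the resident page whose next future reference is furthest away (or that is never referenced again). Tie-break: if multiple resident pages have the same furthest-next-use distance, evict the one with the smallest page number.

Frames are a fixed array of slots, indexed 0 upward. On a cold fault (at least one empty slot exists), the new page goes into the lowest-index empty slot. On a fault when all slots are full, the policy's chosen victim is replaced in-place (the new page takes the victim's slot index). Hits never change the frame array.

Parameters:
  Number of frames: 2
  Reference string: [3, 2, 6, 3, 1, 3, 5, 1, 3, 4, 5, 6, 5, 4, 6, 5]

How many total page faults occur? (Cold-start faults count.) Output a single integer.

Step 0: ref 3 → FAULT, frames=[3,-]
Step 1: ref 2 → FAULT, frames=[3,2]
Step 2: ref 6 → FAULT (evict 2), frames=[3,6]
Step 3: ref 3 → HIT, frames=[3,6]
Step 4: ref 1 → FAULT (evict 6), frames=[3,1]
Step 5: ref 3 → HIT, frames=[3,1]
Step 6: ref 5 → FAULT (evict 3), frames=[5,1]
Step 7: ref 1 → HIT, frames=[5,1]
Step 8: ref 3 → FAULT (evict 1), frames=[5,3]
Step 9: ref 4 → FAULT (evict 3), frames=[5,4]
Step 10: ref 5 → HIT, frames=[5,4]
Step 11: ref 6 → FAULT (evict 4), frames=[5,6]
Step 12: ref 5 → HIT, frames=[5,6]
Step 13: ref 4 → FAULT (evict 5), frames=[4,6]
Step 14: ref 6 → HIT, frames=[4,6]
Step 15: ref 5 → FAULT (evict 4), frames=[5,6]
Total faults: 10

Answer: 10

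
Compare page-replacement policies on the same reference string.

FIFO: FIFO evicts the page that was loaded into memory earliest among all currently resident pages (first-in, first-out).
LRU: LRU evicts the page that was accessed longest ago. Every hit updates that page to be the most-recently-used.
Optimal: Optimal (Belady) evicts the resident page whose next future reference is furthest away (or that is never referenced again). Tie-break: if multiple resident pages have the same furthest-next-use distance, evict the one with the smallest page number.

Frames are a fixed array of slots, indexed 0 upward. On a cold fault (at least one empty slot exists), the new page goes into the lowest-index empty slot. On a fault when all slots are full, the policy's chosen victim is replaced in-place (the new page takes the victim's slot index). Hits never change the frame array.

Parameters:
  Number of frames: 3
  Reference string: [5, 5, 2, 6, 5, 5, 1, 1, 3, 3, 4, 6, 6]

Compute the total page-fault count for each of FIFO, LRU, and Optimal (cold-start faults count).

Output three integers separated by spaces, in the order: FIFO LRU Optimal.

Answer: 7 7 6

Derivation:
--- FIFO ---
  step 0: ref 5 -> FAULT, frames=[5,-,-] (faults so far: 1)
  step 1: ref 5 -> HIT, frames=[5,-,-] (faults so far: 1)
  step 2: ref 2 -> FAULT, frames=[5,2,-] (faults so far: 2)
  step 3: ref 6 -> FAULT, frames=[5,2,6] (faults so far: 3)
  step 4: ref 5 -> HIT, frames=[5,2,6] (faults so far: 3)
  step 5: ref 5 -> HIT, frames=[5,2,6] (faults so far: 3)
  step 6: ref 1 -> FAULT, evict 5, frames=[1,2,6] (faults so far: 4)
  step 7: ref 1 -> HIT, frames=[1,2,6] (faults so far: 4)
  step 8: ref 3 -> FAULT, evict 2, frames=[1,3,6] (faults so far: 5)
  step 9: ref 3 -> HIT, frames=[1,3,6] (faults so far: 5)
  step 10: ref 4 -> FAULT, evict 6, frames=[1,3,4] (faults so far: 6)
  step 11: ref 6 -> FAULT, evict 1, frames=[6,3,4] (faults so far: 7)
  step 12: ref 6 -> HIT, frames=[6,3,4] (faults so far: 7)
  FIFO total faults: 7
--- LRU ---
  step 0: ref 5 -> FAULT, frames=[5,-,-] (faults so far: 1)
  step 1: ref 5 -> HIT, frames=[5,-,-] (faults so far: 1)
  step 2: ref 2 -> FAULT, frames=[5,2,-] (faults so far: 2)
  step 3: ref 6 -> FAULT, frames=[5,2,6] (faults so far: 3)
  step 4: ref 5 -> HIT, frames=[5,2,6] (faults so far: 3)
  step 5: ref 5 -> HIT, frames=[5,2,6] (faults so far: 3)
  step 6: ref 1 -> FAULT, evict 2, frames=[5,1,6] (faults so far: 4)
  step 7: ref 1 -> HIT, frames=[5,1,6] (faults so far: 4)
  step 8: ref 3 -> FAULT, evict 6, frames=[5,1,3] (faults so far: 5)
  step 9: ref 3 -> HIT, frames=[5,1,3] (faults so far: 5)
  step 10: ref 4 -> FAULT, evict 5, frames=[4,1,3] (faults so far: 6)
  step 11: ref 6 -> FAULT, evict 1, frames=[4,6,3] (faults so far: 7)
  step 12: ref 6 -> HIT, frames=[4,6,3] (faults so far: 7)
  LRU total faults: 7
--- Optimal ---
  step 0: ref 5 -> FAULT, frames=[5,-,-] (faults so far: 1)
  step 1: ref 5 -> HIT, frames=[5,-,-] (faults so far: 1)
  step 2: ref 2 -> FAULT, frames=[5,2,-] (faults so far: 2)
  step 3: ref 6 -> FAULT, frames=[5,2,6] (faults so far: 3)
  step 4: ref 5 -> HIT, frames=[5,2,6] (faults so far: 3)
  step 5: ref 5 -> HIT, frames=[5,2,6] (faults so far: 3)
  step 6: ref 1 -> FAULT, evict 2, frames=[5,1,6] (faults so far: 4)
  step 7: ref 1 -> HIT, frames=[5,1,6] (faults so far: 4)
  step 8: ref 3 -> FAULT, evict 1, frames=[5,3,6] (faults so far: 5)
  step 9: ref 3 -> HIT, frames=[5,3,6] (faults so far: 5)
  step 10: ref 4 -> FAULT, evict 3, frames=[5,4,6] (faults so far: 6)
  step 11: ref 6 -> HIT, frames=[5,4,6] (faults so far: 6)
  step 12: ref 6 -> HIT, frames=[5,4,6] (faults so far: 6)
  Optimal total faults: 6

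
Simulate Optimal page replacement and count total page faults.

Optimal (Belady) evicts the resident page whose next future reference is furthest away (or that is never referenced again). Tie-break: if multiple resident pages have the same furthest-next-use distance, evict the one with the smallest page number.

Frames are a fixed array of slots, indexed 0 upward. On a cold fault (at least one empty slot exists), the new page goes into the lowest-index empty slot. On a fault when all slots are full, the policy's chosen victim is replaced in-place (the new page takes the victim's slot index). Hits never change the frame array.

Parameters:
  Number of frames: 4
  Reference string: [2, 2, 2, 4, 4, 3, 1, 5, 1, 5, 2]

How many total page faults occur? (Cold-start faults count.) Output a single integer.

Answer: 5

Derivation:
Step 0: ref 2 → FAULT, frames=[2,-,-,-]
Step 1: ref 2 → HIT, frames=[2,-,-,-]
Step 2: ref 2 → HIT, frames=[2,-,-,-]
Step 3: ref 4 → FAULT, frames=[2,4,-,-]
Step 4: ref 4 → HIT, frames=[2,4,-,-]
Step 5: ref 3 → FAULT, frames=[2,4,3,-]
Step 6: ref 1 → FAULT, frames=[2,4,3,1]
Step 7: ref 5 → FAULT (evict 3), frames=[2,4,5,1]
Step 8: ref 1 → HIT, frames=[2,4,5,1]
Step 9: ref 5 → HIT, frames=[2,4,5,1]
Step 10: ref 2 → HIT, frames=[2,4,5,1]
Total faults: 5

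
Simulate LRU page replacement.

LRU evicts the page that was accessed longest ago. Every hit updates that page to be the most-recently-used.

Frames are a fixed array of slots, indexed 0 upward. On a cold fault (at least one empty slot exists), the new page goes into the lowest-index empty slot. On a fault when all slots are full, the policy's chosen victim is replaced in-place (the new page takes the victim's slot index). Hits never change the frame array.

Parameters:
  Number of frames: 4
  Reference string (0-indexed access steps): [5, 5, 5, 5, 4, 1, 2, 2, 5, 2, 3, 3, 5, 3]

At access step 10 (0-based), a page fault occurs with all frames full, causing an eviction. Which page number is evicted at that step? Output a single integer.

Step 0: ref 5 -> FAULT, frames=[5,-,-,-]
Step 1: ref 5 -> HIT, frames=[5,-,-,-]
Step 2: ref 5 -> HIT, frames=[5,-,-,-]
Step 3: ref 5 -> HIT, frames=[5,-,-,-]
Step 4: ref 4 -> FAULT, frames=[5,4,-,-]
Step 5: ref 1 -> FAULT, frames=[5,4,1,-]
Step 6: ref 2 -> FAULT, frames=[5,4,1,2]
Step 7: ref 2 -> HIT, frames=[5,4,1,2]
Step 8: ref 5 -> HIT, frames=[5,4,1,2]
Step 9: ref 2 -> HIT, frames=[5,4,1,2]
Step 10: ref 3 -> FAULT, evict 4, frames=[5,3,1,2]
At step 10: evicted page 4

Answer: 4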